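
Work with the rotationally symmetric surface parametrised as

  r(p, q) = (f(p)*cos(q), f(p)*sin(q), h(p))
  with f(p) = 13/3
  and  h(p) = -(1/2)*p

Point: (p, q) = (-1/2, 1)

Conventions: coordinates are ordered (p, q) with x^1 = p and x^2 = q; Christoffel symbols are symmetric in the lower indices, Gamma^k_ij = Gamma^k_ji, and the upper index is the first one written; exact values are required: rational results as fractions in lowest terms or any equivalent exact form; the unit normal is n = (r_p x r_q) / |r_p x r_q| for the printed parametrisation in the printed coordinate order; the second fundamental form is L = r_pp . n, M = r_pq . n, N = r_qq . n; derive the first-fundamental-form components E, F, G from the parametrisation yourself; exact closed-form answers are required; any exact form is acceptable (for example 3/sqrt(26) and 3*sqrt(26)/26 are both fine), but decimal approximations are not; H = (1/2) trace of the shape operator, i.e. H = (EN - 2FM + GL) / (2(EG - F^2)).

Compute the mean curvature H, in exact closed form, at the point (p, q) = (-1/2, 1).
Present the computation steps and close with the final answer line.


f = 13/3, f' = 0, f'' = 0, h' = -1/2, h'' = 0
E = 1/4, F = 0, G = 169/9; answer radicand W^2 = 1/4
unnormalised second-form numerators: l = 0, m = 0, n = -13/6; L = l/sqrt(1/4), and similarly M = m/sqrt(W^2), N = n/sqrt(W^2)
H = (E*n - 2*F*m + G*l) / (2*(EG - F^2)*sqrt(W^2)); E*n - 2*F*m + G*l = -13/24, EG - F^2 = 169/36, so H = (-3/52)/sqrt(1/4)

Answer: H = -3/26


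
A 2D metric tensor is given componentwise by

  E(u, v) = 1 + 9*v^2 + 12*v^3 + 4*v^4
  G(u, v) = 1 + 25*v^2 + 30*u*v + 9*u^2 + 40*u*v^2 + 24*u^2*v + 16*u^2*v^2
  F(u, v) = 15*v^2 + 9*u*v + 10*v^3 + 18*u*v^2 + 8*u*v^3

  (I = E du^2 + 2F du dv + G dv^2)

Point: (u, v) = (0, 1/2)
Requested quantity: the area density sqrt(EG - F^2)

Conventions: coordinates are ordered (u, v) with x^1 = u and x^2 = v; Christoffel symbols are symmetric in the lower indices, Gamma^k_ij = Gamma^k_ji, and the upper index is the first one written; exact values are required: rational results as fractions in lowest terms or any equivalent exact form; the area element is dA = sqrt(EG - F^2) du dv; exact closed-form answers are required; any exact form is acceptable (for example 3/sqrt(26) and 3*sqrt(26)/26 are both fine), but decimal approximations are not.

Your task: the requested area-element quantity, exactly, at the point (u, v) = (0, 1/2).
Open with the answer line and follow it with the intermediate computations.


Answer: sqrt(EG - F^2) = 3*sqrt(5)/2

E = 5, F = 5, G = 29/4; EG - F^2 = 45/4


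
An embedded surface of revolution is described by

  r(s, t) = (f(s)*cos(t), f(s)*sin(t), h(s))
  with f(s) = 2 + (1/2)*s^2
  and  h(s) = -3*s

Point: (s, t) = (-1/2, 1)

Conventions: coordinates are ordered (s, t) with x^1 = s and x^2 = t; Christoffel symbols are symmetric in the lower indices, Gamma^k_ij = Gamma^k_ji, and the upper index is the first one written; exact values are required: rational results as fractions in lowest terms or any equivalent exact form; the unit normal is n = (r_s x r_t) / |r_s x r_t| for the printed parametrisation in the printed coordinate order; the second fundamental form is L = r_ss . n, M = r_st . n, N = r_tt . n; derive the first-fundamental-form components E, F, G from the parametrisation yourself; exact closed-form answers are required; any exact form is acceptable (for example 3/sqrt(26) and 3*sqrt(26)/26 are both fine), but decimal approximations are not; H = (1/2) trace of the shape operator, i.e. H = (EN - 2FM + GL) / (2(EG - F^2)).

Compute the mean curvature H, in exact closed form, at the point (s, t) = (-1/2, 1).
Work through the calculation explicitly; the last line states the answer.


f = 17/8, f' = -1/2, f'' = 1, h' = -3, h'' = 0
E = 37/4, F = 0, G = 289/64; answer radicand W^2 = 37/4
unnormalised second-form numerators: l = 3, m = 0, n = -51/8; L = l/sqrt(37/4), and similarly M = m/sqrt(W^2), N = n/sqrt(W^2)
H = (E*n - 2*F*m + G*l) / (2*(EG - F^2)*sqrt(W^2)); E*n - 2*F*m + G*l = -2907/64, EG - F^2 = 10693/256, so H = (-342/629)/sqrt(37/4)

Answer: H = -684*sqrt(37)/23273


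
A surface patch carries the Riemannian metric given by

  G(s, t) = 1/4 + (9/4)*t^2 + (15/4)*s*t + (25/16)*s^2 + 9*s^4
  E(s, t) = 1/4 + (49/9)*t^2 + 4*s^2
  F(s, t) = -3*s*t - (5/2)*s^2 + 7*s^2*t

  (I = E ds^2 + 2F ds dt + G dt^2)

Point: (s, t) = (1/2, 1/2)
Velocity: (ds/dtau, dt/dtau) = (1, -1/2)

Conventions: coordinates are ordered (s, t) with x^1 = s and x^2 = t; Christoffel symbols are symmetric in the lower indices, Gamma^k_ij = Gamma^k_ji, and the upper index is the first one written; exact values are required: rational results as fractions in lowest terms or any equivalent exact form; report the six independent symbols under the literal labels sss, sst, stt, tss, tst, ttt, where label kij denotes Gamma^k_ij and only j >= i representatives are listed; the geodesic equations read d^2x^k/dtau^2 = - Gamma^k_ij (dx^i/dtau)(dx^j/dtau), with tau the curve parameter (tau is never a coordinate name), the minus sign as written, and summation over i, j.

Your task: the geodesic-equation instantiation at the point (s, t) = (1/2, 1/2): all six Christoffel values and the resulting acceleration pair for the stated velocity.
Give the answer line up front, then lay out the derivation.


Answer: Gamma_sss = 4372/7843, Gamma_sst = 10763/7843, Gamma_stt = -166275/125488, Gamma_tss = -76864/70587, Gamma_tst = 13506/7843, Gamma_ttt = 4062/7843; accelerations (d^2s/dtau^2, d^2t/dtau^2) = (25013/21824, 16459/6138)

E = 47/18, F = -1/2, G = 173/64 at the point
E_s = 4, E_t = 49/9, F_s = -1/2, F_t = 1/4, G_s = 127/16, G_t = 33/8
EG - F^2 = 7843/1152;  g^inv = (1152/7843) * [[173/64, 1/2], [1/2, 47/18]]
first-kind symbols [ij,l] = (1/2)(d_i g_jl + d_j g_il - d_l g_ij): [ss,s] = E_s/2 = 2, [ss,t] = F_s - E_t/2 = -29/9, [st,s] = E_t/2 = 49/18, [st,t] = G_s/2 = 127/32, [tt,s] = F_t - G_s/2 = -119/32, [tt,t] = G_t/2 = 33/16
Gamma^s_ij = (G*[ij,s] - F*[ij,t])/(EG - F^2), Gamma^t_ij = (E*[ij,t] - F*[ij,s])/(EG - F^2)
Gamma_sss = 4372/7843, Gamma_sst = 10763/7843, Gamma_stt = -166275/125488, Gamma_tss = -76864/70587, Gamma_tst = 13506/7843, Gamma_ttt = 4062/7843
d^2s/dtau^2 = -(Gamma_sss*(1)^2 + 2*Gamma_sst*(1)*(-1/2) + Gamma_stt*(-1/2)^2) = 25013/21824
d^2t/dtau^2 = -(Gamma_tss*(1)^2 + 2*Gamma_tst*(1)*(-1/2) + Gamma_ttt*(-1/2)^2) = 16459/6138


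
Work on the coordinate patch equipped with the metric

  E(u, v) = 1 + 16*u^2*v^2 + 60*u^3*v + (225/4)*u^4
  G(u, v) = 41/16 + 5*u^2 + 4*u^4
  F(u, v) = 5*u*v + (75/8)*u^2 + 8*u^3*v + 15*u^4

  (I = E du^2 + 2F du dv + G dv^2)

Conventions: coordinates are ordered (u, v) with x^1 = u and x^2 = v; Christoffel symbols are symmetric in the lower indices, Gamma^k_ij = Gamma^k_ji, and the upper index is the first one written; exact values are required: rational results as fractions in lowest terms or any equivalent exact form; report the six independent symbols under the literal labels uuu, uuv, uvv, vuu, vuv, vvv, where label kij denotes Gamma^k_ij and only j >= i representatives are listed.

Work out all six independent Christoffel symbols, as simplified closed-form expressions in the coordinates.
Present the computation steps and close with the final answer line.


E = 1 + 16*u^2*v^2 + 60*u^3*v + (225/4)*u^4; F = 5*u*v + (75/8)*u^2 + 8*u^3*v + 15*u^4; G = 41/16 + 5*u^2 + 4*u^4
Gamma^k_ij = (1/2) g^{kl} (d_i g_jl + d_j g_il - d_l g_ij), with g^inv = (1/(EG-F^2)) [[G, -F], [-F, E]]
first partials: E_u = 32*u*v^2 + 180*u^2*v + 225*u^3, E_v = 32*u^2*v + 60*u^3, F_u = 5*v + (75/4)*u + 24*u^2*v + 60*u^3, F_v = 5*u + 8*u^3, G_u = 10*u + 16*u^3, G_v = 0
D = EG - F^2 = 41/16 + 5*u^2 + 16*u^2*v^2 + 60*u^3*v + (241/4)*u^4
expanded: Gamma^u_uu = (G E_u - 2F F_u + F E_v)/(2D), Gamma^u_uv = (G E_v - F G_u)/(2D), Gamma^u_vv = (2G F_v - G G_u - F G_v)/(2D), Gamma^v_uu = (2E F_u - E E_v - F E_u)/(2D), Gamma^v_uv = (E G_u - F E_v)/(2D), Gamma^v_vv = (E G_v - 2F F_v + F G_u)/(2D); substitute and cancel common factors

Answer: Gamma_uuu = (1800*u^3 + 1440*u^2*v + 256*u*v^2)/(964*u^4 + 960*u^3*v + 256*u^2*v^2 + 80*u^2 + 41), Gamma_uuv = (480*u^3 + 256*u^2*v)/(964*u^4 + 960*u^3*v + 256*u^2*v^2 + 80*u^2 + 41), Gamma_uvv = 0, Gamma_vuu = (480*u^3 + 128*u^2*v + 300*u + 80*v)/(964*u^4 + 960*u^3*v + 256*u^2*v^2 + 80*u^2 + 41), Gamma_vuv = (128*u^3 + 80*u)/(964*u^4 + 960*u^3*v + 256*u^2*v^2 + 80*u^2 + 41), Gamma_vvv = 0


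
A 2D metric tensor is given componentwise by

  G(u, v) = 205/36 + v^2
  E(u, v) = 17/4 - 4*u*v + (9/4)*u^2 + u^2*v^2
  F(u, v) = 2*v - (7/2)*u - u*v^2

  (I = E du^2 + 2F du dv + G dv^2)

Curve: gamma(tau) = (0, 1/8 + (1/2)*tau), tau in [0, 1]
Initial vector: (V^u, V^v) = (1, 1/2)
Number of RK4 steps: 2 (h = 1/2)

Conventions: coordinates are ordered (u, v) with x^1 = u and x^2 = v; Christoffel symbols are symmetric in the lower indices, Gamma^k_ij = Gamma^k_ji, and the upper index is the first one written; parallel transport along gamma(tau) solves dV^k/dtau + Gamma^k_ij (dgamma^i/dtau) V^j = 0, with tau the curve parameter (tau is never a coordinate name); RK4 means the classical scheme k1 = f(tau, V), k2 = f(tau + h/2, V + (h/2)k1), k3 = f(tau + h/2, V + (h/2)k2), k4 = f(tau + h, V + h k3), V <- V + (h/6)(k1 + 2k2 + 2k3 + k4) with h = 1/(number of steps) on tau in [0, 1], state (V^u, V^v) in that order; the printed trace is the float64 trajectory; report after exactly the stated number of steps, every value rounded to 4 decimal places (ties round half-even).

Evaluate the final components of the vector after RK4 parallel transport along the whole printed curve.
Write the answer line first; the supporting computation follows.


Answer: V^u = 0.8826, V^v = 0.4990

gamma'(tau) = (0, 1/2); f(tau, V)^k = -Gamma^k_ij(gamma(tau)) gamma'^i(tau) V^j; h = 1/2; intermediate values shown to 6 dp
curve data and Christoffel symbols at the stage parameters:
  tau = 0.000000: gamma = (0.000000, 0.125000), gamma' = (0.000000, 0.500000); Gamma_uuu = -0.022665, Gamma_uuv = 0.000000, Gamma_uvv = 0.470512, Gamma_vuu = -0.614696, Gamma_vuv = 0.000000, Gamma_vvv = 0.001291
  tau = 0.250000: gamma = (0.000000, 0.250000), gamma' = (0.000000, 0.500000); Gamma_uuu = -0.045308, Gamma_uuv = 0.000000, Gamma_uvv = 0.470285, Gamma_vuu = -0.614883, Gamma_vuv = 0.000000, Gamma_vvv = 0.002581
  tau = 0.500000: gamma = (0.000000, 0.375000), gamma' = (0.000000, 0.500000); Gamma_uuu = -0.067907, Gamma_uuv = 0.000000, Gamma_uvv = 0.469906, Gamma_vuu = -0.615193, Gamma_vuv = 0.000000, Gamma_vvv = 0.003868
  tau = 0.750000: gamma = (0.000000, 0.500000), gamma' = (0.000000, 0.500000); Gamma_uuu = -0.090441, Gamma_uuv = 0.000000, Gamma_uvv = 0.469376, Gamma_vuu = -0.615627, Gamma_vuv = 0.000000, Gamma_vvv = 0.005152
  tau = 1.000000: gamma = (0.000000, 0.625000), gamma' = (0.000000, 0.500000); Gamma_uuu = -0.112887, Gamma_uuv = 0.000000, Gamma_uvv = 0.468697, Gamma_vuu = -0.616183, Gamma_vuv = 0.000000, Gamma_vvv = 0.006430
step 0: V^u = 1.0000, V^v = 0.5000
step 1: k1 = (-0.117628, -0.000323), k2 = (-0.117552, -0.000645), k3 = (-0.117533, -0.000645), k4 = (-0.117401, -0.000966); V <- V + (h/6)(k1 + 2k2 + 2k3 + k4): V^u = 0.9412, V^v = 0.4997
step 2: k1 = (-0.117401, -0.000966), k2 = (-0.117212, -0.001286), k3 = (-0.117193, -0.001286), k4 = (-0.116948, -0.001604); V <- V + (h/6)(k1 + 2k2 + 2k3 + k4): V^u = 0.8826, V^v = 0.4990


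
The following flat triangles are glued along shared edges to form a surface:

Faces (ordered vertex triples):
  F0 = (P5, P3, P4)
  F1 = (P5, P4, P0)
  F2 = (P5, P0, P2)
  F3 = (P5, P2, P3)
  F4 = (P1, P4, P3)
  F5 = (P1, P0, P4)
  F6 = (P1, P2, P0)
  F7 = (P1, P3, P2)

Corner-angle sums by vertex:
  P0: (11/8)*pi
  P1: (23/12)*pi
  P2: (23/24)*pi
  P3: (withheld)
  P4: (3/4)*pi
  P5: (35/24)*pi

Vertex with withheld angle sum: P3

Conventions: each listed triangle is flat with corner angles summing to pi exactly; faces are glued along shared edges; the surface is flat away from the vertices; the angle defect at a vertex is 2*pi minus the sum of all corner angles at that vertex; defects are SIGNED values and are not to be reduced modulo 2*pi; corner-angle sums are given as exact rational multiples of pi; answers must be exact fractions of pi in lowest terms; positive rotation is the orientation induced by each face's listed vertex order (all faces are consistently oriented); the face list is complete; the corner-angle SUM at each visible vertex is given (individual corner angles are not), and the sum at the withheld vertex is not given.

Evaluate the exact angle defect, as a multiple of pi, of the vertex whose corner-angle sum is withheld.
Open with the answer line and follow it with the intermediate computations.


Answer: defect(P3) = (11/24)*pi

V = 6, E = 12, F = 8; chi = V - E + F = 2
Gauss-Bonnet: total defect = 2*pi*chi = 4*pi; visible defects sum to (85/24)*pi


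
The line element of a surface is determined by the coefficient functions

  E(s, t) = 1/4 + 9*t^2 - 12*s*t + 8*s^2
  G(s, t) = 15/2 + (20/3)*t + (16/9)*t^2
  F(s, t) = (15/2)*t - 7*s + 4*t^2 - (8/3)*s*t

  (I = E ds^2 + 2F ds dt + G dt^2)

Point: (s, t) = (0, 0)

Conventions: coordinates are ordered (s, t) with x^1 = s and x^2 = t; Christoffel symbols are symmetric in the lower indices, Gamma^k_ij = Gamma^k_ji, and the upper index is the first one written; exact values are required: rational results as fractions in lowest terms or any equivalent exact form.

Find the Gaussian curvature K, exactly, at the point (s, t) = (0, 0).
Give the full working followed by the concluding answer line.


E = 1/4, F = 0, G = 15/2, EG - F^2 = 15/8 at the point
E_s = 0, E_t = 0, F_s = -7, F_t = 15/2, G_s = 0, G_t = 20/3
E_tt = 18, F_st = -8/3, G_ss = 0
By Brioschi, K is (det M1 - det M2) divided by (EG - F^2) squared.
M1 = [[-E_tt/2 + F_st - G_ss/2, E_s/2, F_s - E_t/2], [F_t - G_s/2, E, F], [G_t/2, F, G]] = [[-35/3, 0, -7], [15/2, 1/4, 0], [10/3, 0, 15/2]]; det M1 = -385/24
M2 = [[0, E_t/2, G_s/2], [E_t/2, E, F], [G_s/2, F, G]] = [[0, 0, 0], [0, 1/4, 0], [0, 0, 15/2]]; det M2 = 0
det M1 - det M2 = -385/24; K = -385/24 / (15/8)^2 = -616/135

Answer: K = -616/135


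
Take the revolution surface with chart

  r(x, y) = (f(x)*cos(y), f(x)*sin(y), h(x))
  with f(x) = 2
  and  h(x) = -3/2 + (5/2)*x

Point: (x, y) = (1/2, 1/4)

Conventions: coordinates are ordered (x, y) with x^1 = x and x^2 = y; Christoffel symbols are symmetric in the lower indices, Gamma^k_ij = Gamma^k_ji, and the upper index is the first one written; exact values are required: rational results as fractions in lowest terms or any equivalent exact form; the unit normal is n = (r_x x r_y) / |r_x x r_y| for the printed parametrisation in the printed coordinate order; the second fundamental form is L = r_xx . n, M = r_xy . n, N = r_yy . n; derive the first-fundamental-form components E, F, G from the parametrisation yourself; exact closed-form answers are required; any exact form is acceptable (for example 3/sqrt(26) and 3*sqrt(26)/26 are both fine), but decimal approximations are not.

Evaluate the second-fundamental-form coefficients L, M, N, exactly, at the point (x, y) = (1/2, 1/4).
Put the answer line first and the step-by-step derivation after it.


Answer: L = 0, M = 0, N = 2

f = 2, f' = 0, f'' = 0, h' = 5/2, h'' = 0
E = 25/4, F = 0, G = 4; answer radicand W^2 = 25/4
unnormalised second-form numerators: l = 0, m = 0, n = 5; L = l/sqrt(25/4), and similarly M = m/sqrt(W^2), N = n/sqrt(W^2)


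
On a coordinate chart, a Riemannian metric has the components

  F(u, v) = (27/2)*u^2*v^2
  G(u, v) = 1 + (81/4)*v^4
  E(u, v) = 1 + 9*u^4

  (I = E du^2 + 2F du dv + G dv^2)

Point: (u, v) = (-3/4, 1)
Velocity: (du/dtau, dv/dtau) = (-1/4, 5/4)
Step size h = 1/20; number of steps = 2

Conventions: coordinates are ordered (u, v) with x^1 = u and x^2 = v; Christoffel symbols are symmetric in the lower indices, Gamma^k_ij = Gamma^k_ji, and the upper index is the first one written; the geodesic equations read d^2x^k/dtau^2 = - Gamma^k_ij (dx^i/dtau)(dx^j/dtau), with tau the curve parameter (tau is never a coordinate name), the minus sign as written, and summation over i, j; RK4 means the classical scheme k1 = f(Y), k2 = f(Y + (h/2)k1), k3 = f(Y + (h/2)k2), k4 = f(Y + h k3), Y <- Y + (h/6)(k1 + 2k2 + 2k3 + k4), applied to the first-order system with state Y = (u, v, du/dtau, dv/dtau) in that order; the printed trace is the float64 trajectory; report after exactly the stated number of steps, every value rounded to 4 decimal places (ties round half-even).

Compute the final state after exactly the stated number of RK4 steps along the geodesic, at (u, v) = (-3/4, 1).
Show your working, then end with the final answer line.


f(Y) = (du/dtau, dv/dtau, -Gamma^u_ij Y'^i Y'^j, -Gamma^v_ij Y'^i Y'^j) with the Gammas evaluated at the stage position; h = 0.050000; intermediate values shown to 6 dp
step 0: u = -0.7500, v = 1.0000, du/dtau = -0.2500, dv/dtau = 1.2500
step 1:
  k1: at (u, v) = (-0.750000, 1.000000), (du/dtau, dv/dtau) = (-0.250000, 1.250000); Gamma_uuu = -0.315124, Gamma_uuv = 0.000000, Gamma_uvv = 0.630248, Gamma_vuu = -0.840331, Gamma_vuv = 0.000000, Gamma_vvv = 1.680661; k1 = (-0.250000, 1.250000, -0.965067, -2.573513)
  k2: at (u, v) = (-0.756250, 1.031250), (du/dtau, dv/dtau) = (-0.274127, 1.185662); Gamma_uuu = -0.289992, Gamma_uuv = 0.000000, Gamma_uvv = 0.593166, Gamma_vuu = -0.808863, Gamma_vuv = 0.000000, Gamma_vvv = 1.654492; k2 = (-0.274127, 1.185662, -0.812078, -2.265094)
  k3: at (u, v) = (-0.756853, 1.029642), (du/dtau, dv/dtau) = (-0.270302, 1.193373); Gamma_uuu = -0.292136, Gamma_uuv = 0.000000, Gamma_uvv = 0.596143, Gamma_vuu = -0.811007, Gamma_vuv = 0.000000, Gamma_vvv = 1.654970; k3 = (-0.270302, 1.193373, -0.827645, -2.297652)
  k4: at (u, v) = (-0.763515, 1.059669), (du/dtau, dv/dtau) = (-0.291382, 1.135117); Gamma_uuu = -0.270742, Gamma_uuv = 0.000000, Gamma_uvv = 0.563636, Gamma_vuu = -0.782260, Gamma_vuv = 0.000000, Gamma_vvv = 1.628526; k4 = (-0.291382, 1.135117, -0.703253, -2.031926)
  Y <- Y + (h/6)(k1 + 2k2 + 2k3 + k4): u = -0.7636, v = 1.0595, du/dtau = -0.2912, dv/dtau = 1.1356
step 2:
  k1: at (u, v) = (-0.763585, 1.059527), (du/dtau, dv/dtau) = (-0.291231, 1.135576); Gamma_uuu = -0.270931, Gamma_uuv = 0.000000, Gamma_uvv = 0.563903, Gamma_vuu = -0.782454, Gamma_vuv = 0.000000, Gamma_vvv = 1.628563; k1 = (-0.291231, 1.135576, -0.704192, -2.033719)
  k2: at (u, v) = (-0.770866, 1.087916), (du/dtau, dv/dtau) = (-0.308836, 1.084733); Gamma_uuu = -0.253356, Gamma_uuv = 0.000000, Gamma_uvv = 0.536338, Gamma_vuu = -0.756928, Gamma_vuv = 0.000000, Gamma_vvv = 1.602369; k2 = (-0.308836, 1.084733, -0.606914, -1.813223)
  k3: at (u, v) = (-0.771306, 1.086645), (du/dtau, dv/dtau) = (-0.306404, 1.090245); Gamma_uuu = -0.254769, Gamma_uuv = 0.000000, Gamma_uvv = 0.538392, Gamma_vuu = -0.758507, Gamma_vuv = 0.000000, Gamma_vvv = 1.602919; k3 = (-0.306404, 1.090245, -0.616033, -1.834073)
  k4: at (u, v) = (-0.778906, 1.114039), (du/dtau, dv/dtau) = (-0.322033, 1.043872); Gamma_uuu = -0.239583, Gamma_uuv = 0.000000, Gamma_uvv = 0.514000, Gamma_vuu = -0.735154, Gamma_vuv = 0.000000, Gamma_vvv = 1.577194; k4 = (-0.322033, 1.043872, -0.535243, -1.642379)
  Y <- Y + (h/6)(k1 + 2k2 + 2k3 + k4): u = -0.7789, v = 1.1139, du/dtau = -0.3219, dv/dtau = 1.0442

Answer: u = -0.7789, v = 1.1139, du/dtau = -0.3219, dv/dtau = 1.0442


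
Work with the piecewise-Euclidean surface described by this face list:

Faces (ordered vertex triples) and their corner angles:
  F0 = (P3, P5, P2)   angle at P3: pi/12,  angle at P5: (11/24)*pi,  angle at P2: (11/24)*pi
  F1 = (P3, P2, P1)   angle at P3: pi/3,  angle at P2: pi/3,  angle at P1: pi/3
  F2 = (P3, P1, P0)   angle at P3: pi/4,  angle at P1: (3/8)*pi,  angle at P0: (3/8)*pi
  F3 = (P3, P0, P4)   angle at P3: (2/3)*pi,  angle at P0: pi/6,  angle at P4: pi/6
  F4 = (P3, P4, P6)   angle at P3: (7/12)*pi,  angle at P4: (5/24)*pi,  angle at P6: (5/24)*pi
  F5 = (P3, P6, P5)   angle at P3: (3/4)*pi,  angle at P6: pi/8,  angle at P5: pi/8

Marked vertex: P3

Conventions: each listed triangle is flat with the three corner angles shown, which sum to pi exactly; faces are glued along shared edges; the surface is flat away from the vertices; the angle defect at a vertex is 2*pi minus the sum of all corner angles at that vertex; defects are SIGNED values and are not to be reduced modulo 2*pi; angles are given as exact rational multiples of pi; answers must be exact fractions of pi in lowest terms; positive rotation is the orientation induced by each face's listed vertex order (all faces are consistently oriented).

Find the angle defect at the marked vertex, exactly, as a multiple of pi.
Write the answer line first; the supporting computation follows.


Answer: defect(P3) = (-2/3)*pi

Sum of corner angles at P3: (8/3)*pi
defect = 2*pi - (8/3)*pi


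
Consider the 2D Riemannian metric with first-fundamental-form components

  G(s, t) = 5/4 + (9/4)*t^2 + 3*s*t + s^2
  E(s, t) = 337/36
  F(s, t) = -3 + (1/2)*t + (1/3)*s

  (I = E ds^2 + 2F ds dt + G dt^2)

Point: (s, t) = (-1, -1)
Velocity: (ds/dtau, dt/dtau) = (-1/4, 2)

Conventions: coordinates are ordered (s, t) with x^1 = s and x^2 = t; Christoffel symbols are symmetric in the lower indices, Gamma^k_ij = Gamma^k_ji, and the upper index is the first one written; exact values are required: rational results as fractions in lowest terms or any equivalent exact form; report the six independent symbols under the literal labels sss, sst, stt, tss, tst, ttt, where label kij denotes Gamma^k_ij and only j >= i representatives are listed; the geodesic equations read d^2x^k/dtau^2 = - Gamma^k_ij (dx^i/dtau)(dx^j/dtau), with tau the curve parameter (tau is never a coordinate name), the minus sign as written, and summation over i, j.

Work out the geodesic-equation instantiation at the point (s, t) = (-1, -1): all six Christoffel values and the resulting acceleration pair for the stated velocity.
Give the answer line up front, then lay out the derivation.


Answer: Gamma_sss = 92/3997, Gamma_sst = -690/3997, Gamma_stt = 585/3997, Gamma_tss = 674/11991, Gamma_tst = -1685/3997, Gamma_ttt = -3399/7994; accelerations (d^2s/dtau^2, d^2t/dtau^2) = (-12143/15988, 122375/95928)

E = 337/36, F = -23/6, G = 15/2 at the point
E_s = 0, E_t = 0, F_s = 1/3, F_t = 1/2, G_s = -5, G_t = -15/2
EG - F^2 = 3997/72;  g^inv = (72/3997) * [[15/2, 23/6], [23/6, 337/36]]
first-kind symbols [ij,l] = (1/2)(d_i g_jl + d_j g_il - d_l g_ij): [ss,s] = E_s/2 = 0, [ss,t] = F_s - E_t/2 = 1/3, [st,s] = E_t/2 = 0, [st,t] = G_s/2 = -5/2, [tt,s] = F_t - G_s/2 = 3, [tt,t] = G_t/2 = -15/4
Gamma^s_ij = (G*[ij,s] - F*[ij,t])/(EG - F^2), Gamma^t_ij = (E*[ij,t] - F*[ij,s])/(EG - F^2)
Gamma_sss = 92/3997, Gamma_sst = -690/3997, Gamma_stt = 585/3997, Gamma_tss = 674/11991, Gamma_tst = -1685/3997, Gamma_ttt = -3399/7994
d^2s/dtau^2 = -(Gamma_sss*(-1/4)^2 + 2*Gamma_sst*(-1/4)*(2) + Gamma_stt*(2)^2) = -12143/15988
d^2t/dtau^2 = -(Gamma_tss*(-1/4)^2 + 2*Gamma_tst*(-1/4)*(2) + Gamma_ttt*(2)^2) = 122375/95928


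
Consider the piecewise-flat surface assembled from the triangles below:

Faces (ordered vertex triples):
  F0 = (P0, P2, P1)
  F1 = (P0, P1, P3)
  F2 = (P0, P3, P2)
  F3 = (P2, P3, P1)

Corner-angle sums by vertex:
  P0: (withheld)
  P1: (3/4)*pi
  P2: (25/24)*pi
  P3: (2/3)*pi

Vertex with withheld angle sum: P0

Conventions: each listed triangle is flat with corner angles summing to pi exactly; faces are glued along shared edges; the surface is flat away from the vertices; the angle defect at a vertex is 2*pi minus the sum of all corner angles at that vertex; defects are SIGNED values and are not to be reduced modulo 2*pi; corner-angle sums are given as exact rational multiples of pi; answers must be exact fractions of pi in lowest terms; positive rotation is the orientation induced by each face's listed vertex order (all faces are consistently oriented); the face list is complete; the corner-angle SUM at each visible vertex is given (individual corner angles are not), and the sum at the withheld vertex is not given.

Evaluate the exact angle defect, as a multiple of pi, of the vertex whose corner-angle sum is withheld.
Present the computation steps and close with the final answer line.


V = 4, E = 6, F = 4; chi = V - E + F = 2
Gauss-Bonnet: total defect = 2*pi*chi = 4*pi; visible defects sum to (85/24)*pi

Answer: defect(P0) = (11/24)*pi


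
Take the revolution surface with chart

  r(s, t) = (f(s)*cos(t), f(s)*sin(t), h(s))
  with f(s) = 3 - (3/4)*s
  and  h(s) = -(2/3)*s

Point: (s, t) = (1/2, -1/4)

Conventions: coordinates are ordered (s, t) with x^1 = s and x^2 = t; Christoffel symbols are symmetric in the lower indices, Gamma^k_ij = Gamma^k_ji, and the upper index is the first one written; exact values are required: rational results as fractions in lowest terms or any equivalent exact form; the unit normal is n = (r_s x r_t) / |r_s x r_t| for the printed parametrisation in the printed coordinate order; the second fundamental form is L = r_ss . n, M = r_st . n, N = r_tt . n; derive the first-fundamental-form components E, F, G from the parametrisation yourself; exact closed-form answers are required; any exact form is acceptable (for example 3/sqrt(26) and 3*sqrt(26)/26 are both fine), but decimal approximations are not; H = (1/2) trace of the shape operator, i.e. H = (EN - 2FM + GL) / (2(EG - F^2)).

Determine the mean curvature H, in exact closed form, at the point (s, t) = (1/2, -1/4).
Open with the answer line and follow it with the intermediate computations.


Answer: H = -32*sqrt(145)/3045

f = 21/8, f' = -3/4, f'' = 0, h' = -2/3, h'' = 0
E = 145/144, F = 0, G = 441/64; answer radicand W^2 = 145/144
unnormalised second-form numerators: l = 0, m = 0, n = -7/4; L = l/sqrt(145/144), and similarly M = m/sqrt(W^2), N = n/sqrt(W^2)
H = (E*n - 2*F*m + G*l) / (2*(EG - F^2)*sqrt(W^2)); E*n - 2*F*m + G*l = -1015/576, EG - F^2 = 7105/1024, so H = (-8/63)/sqrt(145/144)


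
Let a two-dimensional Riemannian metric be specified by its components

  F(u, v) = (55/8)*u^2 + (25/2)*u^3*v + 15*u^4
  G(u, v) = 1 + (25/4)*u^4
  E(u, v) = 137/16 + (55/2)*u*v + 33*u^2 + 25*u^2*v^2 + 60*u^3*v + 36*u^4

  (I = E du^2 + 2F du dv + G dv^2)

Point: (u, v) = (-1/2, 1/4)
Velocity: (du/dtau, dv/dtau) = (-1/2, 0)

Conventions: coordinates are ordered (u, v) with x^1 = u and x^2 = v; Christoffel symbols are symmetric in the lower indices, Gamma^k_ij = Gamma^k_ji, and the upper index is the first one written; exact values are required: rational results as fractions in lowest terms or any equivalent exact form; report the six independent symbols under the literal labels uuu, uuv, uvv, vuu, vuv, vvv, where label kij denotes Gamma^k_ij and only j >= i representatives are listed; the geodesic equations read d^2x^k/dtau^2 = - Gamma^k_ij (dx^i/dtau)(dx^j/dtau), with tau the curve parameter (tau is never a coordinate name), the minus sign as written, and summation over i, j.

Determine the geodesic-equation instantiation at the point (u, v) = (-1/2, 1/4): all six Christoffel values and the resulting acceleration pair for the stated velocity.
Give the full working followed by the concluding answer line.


E = 905/64, F = 145/64, G = 89/64 at the point
E_u = -551/16, E_v = -145/8, F_u = -385/32, F_v = -25/16, G_u = -25/8, G_v = 0
EG - F^2 = 465/32;  g^inv = (32/465) * [[89/64, -145/64], [-145/64, 905/64]]
first-kind symbols [ij,l] = (1/2)(d_i g_jl + d_j g_il - d_l g_ij): [uu,u] = E_u/2 = -551/32, [uu,v] = F_u - E_v/2 = -95/32, [uv,u] = E_v/2 = -145/16, [uv,v] = G_u/2 = -25/16, [vv,u] = F_v - G_u/2 = 0, [vv,v] = G_v/2 = 0
Gamma^u_ij = (G*[ij,u] - F*[ij,v])/(EG - F^2), Gamma^v_ij = (E*[ij,v] - F*[ij,u])/(EG - F^2)
Gamma_uuu = -551/465, Gamma_uuv = -58/93, Gamma_uvv = 0, Gamma_vuu = -19/93, Gamma_vuv = -10/93, Gamma_vvv = 0
d^2u/dtau^2 = -(Gamma_uuu*(-1/2)^2 + 2*Gamma_uuv*(-1/2)*(0) + Gamma_uvv*(0)^2) = 551/1860
d^2v/dtau^2 = -(Gamma_vuu*(-1/2)^2 + 2*Gamma_vuv*(-1/2)*(0) + Gamma_vvv*(0)^2) = 19/372

Answer: Gamma_uuu = -551/465, Gamma_uuv = -58/93, Gamma_uvv = 0, Gamma_vuu = -19/93, Gamma_vuv = -10/93, Gamma_vvv = 0; accelerations (d^2u/dtau^2, d^2v/dtau^2) = (551/1860, 19/372)


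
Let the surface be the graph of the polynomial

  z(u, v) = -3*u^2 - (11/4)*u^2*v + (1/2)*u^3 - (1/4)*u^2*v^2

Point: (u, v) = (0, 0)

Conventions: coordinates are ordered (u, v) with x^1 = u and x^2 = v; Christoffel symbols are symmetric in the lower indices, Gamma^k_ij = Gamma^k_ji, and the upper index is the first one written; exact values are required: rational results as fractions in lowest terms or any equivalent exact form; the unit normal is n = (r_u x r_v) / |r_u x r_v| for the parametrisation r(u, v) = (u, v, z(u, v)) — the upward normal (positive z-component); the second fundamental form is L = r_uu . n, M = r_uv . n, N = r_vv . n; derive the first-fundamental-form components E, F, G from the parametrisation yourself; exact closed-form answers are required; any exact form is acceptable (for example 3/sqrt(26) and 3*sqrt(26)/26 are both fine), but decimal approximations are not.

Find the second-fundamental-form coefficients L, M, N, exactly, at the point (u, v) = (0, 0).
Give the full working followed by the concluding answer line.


z_u = 0, z_v = 0, z_uu = -6, z_uv = 0, z_vv = 0
E = 1, F = 0, G = 1; answer radicand W^2 = 1
unnormalised second-form numerators: l = -6, m = 0, n = 0; L = l/sqrt(1), and similarly M = m/sqrt(W^2), N = n/sqrt(W^2)

Answer: L = -6, M = 0, N = 0


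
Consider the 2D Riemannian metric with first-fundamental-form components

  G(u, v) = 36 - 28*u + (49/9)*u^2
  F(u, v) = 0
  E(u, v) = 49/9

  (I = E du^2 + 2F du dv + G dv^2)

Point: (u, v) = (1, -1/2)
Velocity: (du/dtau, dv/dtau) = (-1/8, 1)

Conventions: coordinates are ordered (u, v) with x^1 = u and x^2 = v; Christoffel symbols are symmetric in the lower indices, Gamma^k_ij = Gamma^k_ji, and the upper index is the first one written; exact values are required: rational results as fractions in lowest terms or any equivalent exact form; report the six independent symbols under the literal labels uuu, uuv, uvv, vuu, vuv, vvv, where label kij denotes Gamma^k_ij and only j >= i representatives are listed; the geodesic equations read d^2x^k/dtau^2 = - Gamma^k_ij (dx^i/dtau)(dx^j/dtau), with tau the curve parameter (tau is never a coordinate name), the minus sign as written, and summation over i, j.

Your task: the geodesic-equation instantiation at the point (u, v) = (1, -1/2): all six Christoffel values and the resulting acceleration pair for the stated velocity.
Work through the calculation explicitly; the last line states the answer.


E = 49/9, F = 0, G = 121/9 at the point
E_u = 0, E_v = 0, F_u = 0, F_v = 0, G_u = -154/9, G_v = 0
EG - F^2 = 5929/81;  g^inv = (81/5929) * [[121/9, 0], [0, 49/9]]
first-kind symbols [ij,l] = (1/2)(d_i g_jl + d_j g_il - d_l g_ij): [uu,u] = E_u/2 = 0, [uu,v] = F_u - E_v/2 = 0, [uv,u] = E_v/2 = 0, [uv,v] = G_u/2 = -77/9, [vv,u] = F_v - G_u/2 = 77/9, [vv,v] = G_v/2 = 0
Gamma^u_ij = (G*[ij,u] - F*[ij,v])/(EG - F^2), Gamma^v_ij = (E*[ij,v] - F*[ij,u])/(EG - F^2)
Gamma_uuu = 0, Gamma_uuv = 0, Gamma_uvv = 11/7, Gamma_vuu = 0, Gamma_vuv = -7/11, Gamma_vvv = 0
d^2u/dtau^2 = -(Gamma_uuu*(-1/8)^2 + 2*Gamma_uuv*(-1/8)*(1) + Gamma_uvv*(1)^2) = -11/7
d^2v/dtau^2 = -(Gamma_vuu*(-1/8)^2 + 2*Gamma_vuv*(-1/8)*(1) + Gamma_vvv*(1)^2) = -7/44

Answer: Gamma_uuu = 0, Gamma_uuv = 0, Gamma_uvv = 11/7, Gamma_vuu = 0, Gamma_vuv = -7/11, Gamma_vvv = 0; accelerations (d^2u/dtau^2, d^2v/dtau^2) = (-11/7, -7/44)


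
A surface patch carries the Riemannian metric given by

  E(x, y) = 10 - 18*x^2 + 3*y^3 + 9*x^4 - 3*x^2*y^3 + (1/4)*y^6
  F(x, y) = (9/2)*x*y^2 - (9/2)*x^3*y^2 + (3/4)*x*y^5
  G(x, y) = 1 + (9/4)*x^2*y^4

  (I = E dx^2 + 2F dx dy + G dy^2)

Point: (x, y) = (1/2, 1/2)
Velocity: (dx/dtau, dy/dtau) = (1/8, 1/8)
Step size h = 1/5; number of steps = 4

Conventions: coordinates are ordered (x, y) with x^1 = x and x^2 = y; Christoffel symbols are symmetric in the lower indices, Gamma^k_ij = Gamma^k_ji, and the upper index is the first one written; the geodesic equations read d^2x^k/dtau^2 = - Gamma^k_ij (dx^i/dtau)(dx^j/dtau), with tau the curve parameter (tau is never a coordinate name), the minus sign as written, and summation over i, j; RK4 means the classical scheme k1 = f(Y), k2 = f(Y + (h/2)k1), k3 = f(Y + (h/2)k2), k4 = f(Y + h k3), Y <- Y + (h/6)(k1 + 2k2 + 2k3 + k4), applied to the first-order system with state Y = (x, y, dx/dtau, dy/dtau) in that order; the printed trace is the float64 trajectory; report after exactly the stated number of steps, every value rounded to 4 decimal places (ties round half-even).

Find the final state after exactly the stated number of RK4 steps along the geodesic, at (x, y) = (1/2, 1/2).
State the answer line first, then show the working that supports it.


Answer: x = 0.6030, y = 0.6003, dx/dtau = 0.1328, dy/dtau = 0.1259

f(Y) = (dx/dtau, dy/dtau, -Gamma^x_ij Y'^i Y'^j, -Gamma^y_ij Y'^i Y'^j) with the Gammas evaluated at the stage position; h = 0.200000; intermediate values shown to 6 dp
step 0: x = 0.5000, y = 0.5000, dx/dtau = 0.1250, dy/dtau = 0.1250
step 1:
  k1: at (x, y) = (0.500000, 0.500000), (dx/dtau, dy/dtau) = (0.125000, 0.125000); Gamma_xxx = -1.086903, Gamma_xxy = 0.135863, Gamma_xyy = 0.271726, Gamma_yxx = -0.088127, Gamma_yxy = 0.011016, Gamma_yyy = 0.022032; k1 = (0.125000, 0.125000, 0.008491, 0.000688)
  k2: at (x, y) = (0.512500, 0.512500), (dx/dtau, dy/dtau) = (0.125849, 0.125069); Gamma_xxx = -1.123925, Gamma_xxy = 0.144003, Gamma_xyy = 0.288006, Gamma_yxx = -0.099564, Gamma_yxy = 0.012757, Gamma_yyy = 0.025513; k2 = (0.125849, 0.125069, 0.008763, 0.000776)
  k3: at (x, y) = (0.512585, 0.512507), (dx/dtau, dy/dtau) = (0.125876, 0.125078); Gamma_xxx = -1.124193, Gamma_xxy = 0.144017, Gamma_xyy = 0.288078, Gamma_yxx = -0.099618, Gamma_yxy = 0.012762, Gamma_yyy = 0.025527; k3 = (0.125876, 0.125078, 0.008771, 0.000777)
  k4: at (x, y) = (0.525175, 0.525016), (dx/dtau, dy/dtau) = (0.126754, 0.125155); Gamma_xxx = -1.162157, Gamma_xxy = 0.152491, Gamma_xyy = 0.305075, Gamma_yxx = -0.112409, Gamma_yxy = 0.014750, Gamma_yyy = 0.029508; k4 = (0.126754, 0.125155, 0.009055, 0.000876)
  Y <- Y + (h/6)(k1 + 2k2 + 2k3 + k4): x = 0.5252, y = 0.5250, dx/dtau = 0.1268, dy/dtau = 0.1252
step 2:
  k1: at (x, y) = (0.525173, 0.525015), (dx/dtau, dy/dtau) = (0.126754, 0.125156); Gamma_xxx = -1.162152, Gamma_xxy = 0.152491, Gamma_xyy = 0.305073, Gamma_yxx = -0.112408, Gamma_yxy = 0.014749, Gamma_yyy = 0.029508; k1 = (0.126754, 0.125156, 0.009055, 0.000876)
  k2: at (x, y) = (0.537849, 0.537531), (dx/dtau, dy/dtau) = (0.127659, 0.125243); Gamma_xxx = -1.201034, Gamma_xxy = 0.161303, Gamma_xyy = 0.322796, Gamma_yxx = -0.126694, Gamma_yxy = 0.017015, Gamma_yyy = 0.034051; k2 = (0.127659, 0.125243, 0.009352, 0.000987)
  k3: at (x, y) = (0.537939, 0.537539), (dx/dtau, dy/dtau) = (0.127689, 0.125254); Gamma_xxx = -1.201333, Gamma_xxy = 0.161321, Gamma_xyy = 0.322882, Gamma_yxx = -0.126768, Gamma_yxy = 0.017023, Gamma_yyy = 0.034071; k3 = (0.127689, 0.125254, 0.009361, 0.000988)
  k4: at (x, y) = (0.550711, 0.550066), (dx/dtau, dy/dtau) = (0.128626, 0.125353); Gamma_xxx = -1.241166, Gamma_xxy = 0.170481, Gamma_xyy = 0.341362, Gamma_yxx = -0.142738, Gamma_yxy = 0.019606, Gamma_yyy = 0.039258; k4 = (0.128626, 0.125353, 0.009673, 0.001112)
  Y <- Y + (h/6)(k1 + 2k2 + 2k3 + k4): x = 0.5507, y = 0.5501, dx/dtau = 0.1286, dy/dtau = 0.1254
step 3:
  k1: at (x, y) = (0.550709, 0.550065), (dx/dtau, dy/dtau) = (0.128626, 0.125354); Gamma_xxx = -1.241160, Gamma_xxy = 0.170480, Gamma_xyy = 0.341359, Gamma_yxx = -0.142736, Gamma_yxy = 0.019606, Gamma_yyy = 0.039257; k1 = (0.128626, 0.125354, 0.009673, 0.001112)
  k2: at (x, y) = (0.563572, 0.562600), (dx/dtau, dy/dtau) = (0.129593, 0.125465); Gamma_xxx = -1.281897, Gamma_xxy = 0.179988, Gamma_xyy = 0.360598, Gamma_yxx = -0.160566, Gamma_yxy = 0.022545, Gamma_yyy = 0.045167; k2 = (0.129593, 0.125465, 0.009999, 0.001252)
  k3: at (x, y) = (0.563669, 0.562612), (dx/dtau, dy/dtau) = (0.129626, 0.125479); Gamma_xxx = -1.282230, Gamma_xxy = 0.180011, Gamma_xyy = 0.360699, Gamma_yxx = -0.160665, Gamma_yxy = 0.022556, Gamma_yyy = 0.045196; k3 = (0.129626, 0.125479, 0.010010, 0.001254)
  k4: at (x, y) = (0.576634, 0.575161), (dx/dtau, dy/dtau) = (0.130628, 0.125604); Gamma_xxx = -1.323884, Gamma_xxy = 0.189875, Gamma_xyy = 0.380723, Gamma_yxx = -0.180591, Gamma_yxy = 0.025901, Gamma_yyy = 0.051934; k4 = (0.130628, 0.125604, 0.010353, 0.001412)
  Y <- Y + (h/6)(k1 + 2k2 + 2k3 + k4): x = 0.5766, y = 0.5752, dx/dtau = 0.1306, dy/dtau = 0.1256
step 4:
  k1: at (x, y) = (0.576632, 0.575160), (dx/dtau, dy/dtau) = (0.130627, 0.125605); Gamma_xxx = -1.323877, Gamma_xxy = 0.189874, Gamma_xyy = 0.380720, Gamma_yxx = -0.180588, Gamma_yxy = 0.025900, Gamma_yyy = 0.051933; k1 = (0.130627, 0.125605, 0.010353, 0.001412)
  k2: at (x, y) = (0.589695, 0.587720), (dx/dtau, dy/dtau) = (0.131662, 0.125746); Gamma_xxx = -1.366364, Gamma_xxy = 0.200088, Gamma_xyy = 0.401520, Gamma_yxx = -0.202825, Gamma_yxy = 0.029701, Gamma_yyy = 0.059602; k2 = (0.131662, 0.125746, 0.010712, 0.001590)
  k3: at (x, y) = (0.589799, 0.587735), (dx/dtau, dy/dtau) = (0.131698, 0.125764); Gamma_xxx = -1.366734, Gamma_xxy = 0.200116, Gamma_xyy = 0.401638, Gamma_yxx = -0.202961, Gamma_yxy = 0.029717, Gamma_yyy = 0.059644; k3 = (0.131698, 0.125764, 0.010724, 0.001592)
  k4: at (x, y) = (0.602972, 0.600313), (dx/dtau, dy/dtau) = (0.132772, 0.125923); Gamma_xxx = -1.410032, Gamma_xxy = 0.210682, Gamma_xyy = 0.423230, Gamma_yxx = -0.227809, Gamma_yxy = 0.034038, Gamma_yyy = 0.068378; k4 = (0.132772, 0.125923, 0.011101, 0.001793)
  Y <- Y + (h/6)(k1 + 2k2 + 2k3 + k4): x = 0.6030, y = 0.6003, dx/dtau = 0.1328, dy/dtau = 0.1259


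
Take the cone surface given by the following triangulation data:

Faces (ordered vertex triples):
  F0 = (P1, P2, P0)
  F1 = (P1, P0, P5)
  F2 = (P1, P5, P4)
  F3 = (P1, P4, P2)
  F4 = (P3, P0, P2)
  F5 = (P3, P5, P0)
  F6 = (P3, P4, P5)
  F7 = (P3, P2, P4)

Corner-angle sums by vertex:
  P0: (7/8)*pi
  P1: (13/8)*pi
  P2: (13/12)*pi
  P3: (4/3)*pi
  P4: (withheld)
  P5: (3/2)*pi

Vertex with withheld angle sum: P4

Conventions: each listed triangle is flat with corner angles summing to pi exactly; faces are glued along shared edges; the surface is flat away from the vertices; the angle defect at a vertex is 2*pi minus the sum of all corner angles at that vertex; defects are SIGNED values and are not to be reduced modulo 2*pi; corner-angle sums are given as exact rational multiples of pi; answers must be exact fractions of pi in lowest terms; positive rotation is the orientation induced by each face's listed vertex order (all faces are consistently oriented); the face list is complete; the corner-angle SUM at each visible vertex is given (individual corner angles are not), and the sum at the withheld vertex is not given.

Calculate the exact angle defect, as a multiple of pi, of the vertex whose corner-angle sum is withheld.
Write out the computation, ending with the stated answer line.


V = 6, E = 12, F = 8; chi = V - E + F = 2
Gauss-Bonnet: total defect = 2*pi*chi = 4*pi; visible defects sum to (43/12)*pi

Answer: defect(P4) = (5/12)*pi


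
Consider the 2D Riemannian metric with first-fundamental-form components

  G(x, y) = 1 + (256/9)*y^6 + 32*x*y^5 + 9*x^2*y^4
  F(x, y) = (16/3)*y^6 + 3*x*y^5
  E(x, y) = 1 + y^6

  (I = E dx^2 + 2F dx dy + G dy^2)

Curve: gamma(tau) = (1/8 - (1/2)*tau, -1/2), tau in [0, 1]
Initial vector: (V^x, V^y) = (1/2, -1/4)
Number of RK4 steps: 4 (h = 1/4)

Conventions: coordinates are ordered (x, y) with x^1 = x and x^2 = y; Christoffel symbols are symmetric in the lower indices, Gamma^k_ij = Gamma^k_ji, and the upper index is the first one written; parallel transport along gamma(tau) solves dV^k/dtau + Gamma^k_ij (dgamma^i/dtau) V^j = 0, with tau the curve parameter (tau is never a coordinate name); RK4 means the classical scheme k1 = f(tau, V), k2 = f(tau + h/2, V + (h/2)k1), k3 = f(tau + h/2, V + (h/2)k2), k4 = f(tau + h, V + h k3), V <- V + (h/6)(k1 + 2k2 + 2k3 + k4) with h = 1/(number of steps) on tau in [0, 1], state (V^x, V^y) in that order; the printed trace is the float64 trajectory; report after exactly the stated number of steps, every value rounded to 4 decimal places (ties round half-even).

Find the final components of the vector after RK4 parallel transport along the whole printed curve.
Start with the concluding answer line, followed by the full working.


Answer: V^x = 0.5068, V^y = -0.2095

gamma'(tau) = (-1/2, 0); f(tau, V)^k = -Gamma^k_ij(gamma(tau)) gamma'^i(tau) V^j; h = 1/4; intermediate values shown to 6 dp
curve data and Christoffel symbols at the stage parameters:
  tau = 0.000000: gamma = (0.125000, -0.500000), gamma' = (-0.500000, 0.000000); Gamma_xxx = 0.000000, Gamma_xxy = -0.069762, Gamma_xyy = -0.337182, Gamma_yxx = 0.000000, Gamma_yxy = -0.319742, Gamma_yyy = -1.545418
  tau = 0.125000: gamma = (0.062500, -0.500000), gamma' = (-0.500000, 0.000000); Gamma_xxx = 0.000000, Gamma_xxy = -0.066975, Gamma_xyy = -0.340459, Gamma_yxx = 0.000000, Gamma_yxy = -0.332087, Gamma_yyy = -1.688107
  tau = 0.250000: gamma = (0.000000, -0.500000), gamma' = (-0.500000, 0.000000); Gamma_xxx = 0.000000, Gamma_xxy = -0.064209, Gamma_xyy = -0.342449, Gamma_yxx = 0.000000, Gamma_yxy = -0.342449, Gamma_yyy = -1.826397
  tau = 0.375000: gamma = (-0.062500, -0.500000), gamma' = (-0.500000, 0.000000); Gamma_xxx = 0.000000, Gamma_xxy = -0.061485, Gamma_xyy = -0.343290, Gamma_yxx = 0.000000, Gamma_yxy = -0.350976, Gamma_yyy = -1.959615
  tau = 0.500000: gamma = (-0.125000, -0.500000), gamma' = (-0.500000, 0.000000); Gamma_xxx = 0.000000, Gamma_xxy = -0.058820, Gamma_xyy = -0.343114, Gamma_yxx = 0.000000, Gamma_yxy = -0.357819, Gamma_yyy = -2.087276
  tau = 0.625000: gamma = (-0.187500, -0.500000), gamma' = (-0.500000, 0.000000); Gamma_xxx = 0.000000, Gamma_xxy = -0.056227, Gamma_xyy = -0.342048, Gamma_yxx = 0.000000, Gamma_yxy = -0.363133, Gamma_yyy = -2.209062
  tau = 0.750000: gamma = (-0.250000, -0.500000), gamma' = (-0.500000, 0.000000); Gamma_xxx = 0.000000, Gamma_xxy = -0.053718, Gamma_xyy = -0.340214, Gamma_yxx = 0.000000, Gamma_yxy = -0.367073, Gamma_yyy = -2.324795
  tau = 0.875000: gamma = (-0.312500, -0.500000), gamma' = (-0.500000, 0.000000); Gamma_xxx = 0.000000, Gamma_xxy = -0.051300, Gamma_xyy = -0.337722, Gamma_yxx = 0.000000, Gamma_yxy = -0.369784, Gamma_yyy = -2.434413
  tau = 1.000000: gamma = (-0.375000, -0.500000), gamma' = (-0.500000, 0.000000); Gamma_xxx = 0.000000, Gamma_xxy = -0.048977, Gamma_xyy = -0.334675, Gamma_yxx = 0.000000, Gamma_yxy = -0.371408, Gamma_yyy = -2.537951
step 0: V^x = 0.5000, V^y = -0.2500
step 1: k1 = (0.008720, 0.039968), k2 = (0.008205, 0.040681), k3 = (0.008202, 0.040666), k4 = (0.007700, 0.041065); V <- V + (h/6)(k1 + 2k2 + 2k3 + k4): V^x = 0.5021, V^y = -0.2398
step 2: k1 = (0.007700, 0.041067), k2 = (0.007216, 0.041189), k3 = (0.007215, 0.041186), k4 = (0.006751, 0.041068); V <- V + (h/6)(k1 + 2k2 + 2k3 + k4): V^x = 0.5039, V^y = -0.2296
step 3: k1 = (0.006751, 0.041070), k2 = (0.006309, 0.040748), k3 = (0.006310, 0.040755), k4 = (0.005892, 0.040262); V <- V + (h/6)(k1 + 2k2 + 2k3 + k4): V^x = 0.5054, V^y = -0.2194
step 4: k1 = (0.005892, 0.040264), k2 = (0.005498, 0.039631), k3 = (0.005500, 0.039645), k4 = (0.005129, 0.038899); V <- V + (h/6)(k1 + 2k2 + 2k3 + k4): V^x = 0.5068, V^y = -0.2095
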